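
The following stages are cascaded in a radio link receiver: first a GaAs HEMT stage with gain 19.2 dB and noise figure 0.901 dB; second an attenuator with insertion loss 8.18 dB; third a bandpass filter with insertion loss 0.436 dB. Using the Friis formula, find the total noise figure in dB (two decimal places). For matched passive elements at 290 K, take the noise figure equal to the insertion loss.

1.16 dB

Convert to linear (a loss of L dB is a gain of −L dB): F_i = 10^(NF_i/10), G_i = 10^(G_i,dB/10)
  Stage 1: F_1 = 10^(0.901/10) = 1.231, G_1 = 10^(19.2/10) = 83.18
  Stage 2: F_2 = 10^(8.18/10) = 6.577, G_2 = 10^(−8.18/10) = 0.1521
  Stage 3: F_3 = 10^(0.436/10) = 1.106, G_3 = 10^(−0.436/10) = 0.9045
Friis cascade:
  F = 1.231 + (6.577 − 1)/83.18 + (1.106 − 1)/12.65 = 1.306
NF = 10 log₁₀(1.306) = 1.16 dB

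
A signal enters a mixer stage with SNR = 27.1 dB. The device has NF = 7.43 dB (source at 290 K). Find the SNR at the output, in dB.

19.67 dB

By definition F = SNR_in/SNR_out, so in dB: SNR_out = SNR_in − NF
SNR_out = 27.1 − 7.43 = 19.67 dB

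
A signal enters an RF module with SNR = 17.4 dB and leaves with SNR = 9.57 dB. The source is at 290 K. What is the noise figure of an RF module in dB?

NF (dB) = SNR_in(dB) − SNR_out(dB) when the source is at T₀
NF = 17.4 − 9.57 = 7.83 dB

7.83 dB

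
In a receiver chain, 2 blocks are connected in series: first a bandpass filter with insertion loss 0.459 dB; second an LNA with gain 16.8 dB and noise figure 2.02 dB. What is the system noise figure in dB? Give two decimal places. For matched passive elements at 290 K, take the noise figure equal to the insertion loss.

2.48 dB

Convert to linear (a loss of L dB is a gain of −L dB): F_i = 10^(NF_i/10), G_i = 10^(G_i,dB/10)
  Stage 1: F_1 = 10^(0.459/10) = 1.111, G_1 = 10^(−0.459/10) = 0.8997
  Stage 2: F_2 = 10^(2.02/10) = 1.592, G_2 = 10^(16.8/10) = 47.86
Friis cascade:
  F = 1.111 + (1.592 − 1)/0.8997 = 1.770
NF = 10 log₁₀(1.770) = 2.48 dB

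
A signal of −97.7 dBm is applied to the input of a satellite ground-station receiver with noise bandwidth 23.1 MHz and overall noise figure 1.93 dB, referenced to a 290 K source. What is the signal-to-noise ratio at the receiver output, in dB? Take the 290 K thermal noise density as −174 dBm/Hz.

0.7 dB

Noise floor: N = −174 + 10 log₁₀(B) + NF
10 log₁₀(2.31×10⁷) = 73.64 dB
N = −174 + 73.64 + 1.93 = −98.43 dBm
SNR = P_sig − N = −97.7 − (−98.43) = 0.73 dB → 0.7 dB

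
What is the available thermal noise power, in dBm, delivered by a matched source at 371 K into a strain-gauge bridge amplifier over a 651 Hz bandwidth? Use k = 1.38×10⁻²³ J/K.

−144.8 dBm

P_n = kTB = 1.38×10⁻²³ × 371 × 6.51×10² = 3.33×10⁻¹⁸ W
In dBm: 10 log₁₀(3.33×10⁻¹⁸ / 10⁻³) = −144.8 dBm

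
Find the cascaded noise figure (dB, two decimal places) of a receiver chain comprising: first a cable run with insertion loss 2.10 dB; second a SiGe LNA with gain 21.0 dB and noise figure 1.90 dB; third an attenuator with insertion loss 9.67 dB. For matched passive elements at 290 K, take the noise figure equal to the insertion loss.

4.18 dB

Convert to linear (a loss of L dB is a gain of −L dB): F_i = 10^(NF_i/10), G_i = 10^(G_i,dB/10)
  Stage 1: F_1 = 10^(2.10/10) = 1.622, G_1 = 10^(−2.10/10) = 0.6166
  Stage 2: F_2 = 10^(1.90/10) = 1.549, G_2 = 10^(21.0/10) = 125.9
  Stage 3: F_3 = 10^(9.67/10) = 9.268, G_3 = 10^(−9.67/10) = 0.1079
Friis cascade:
  F = 1.622 + (1.549 − 1)/0.6166 + (9.268 − 1)/77.62 = 2.618
NF = 10 log₁₀(2.618) = 4.18 dB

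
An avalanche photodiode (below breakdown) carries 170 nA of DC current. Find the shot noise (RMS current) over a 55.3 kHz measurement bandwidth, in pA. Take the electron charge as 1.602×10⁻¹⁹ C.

I_n = √(2qI·B)
2qI·B = 2 × 1.602×10⁻¹⁹ × 1.70×10⁻⁷ × 5.53×10⁴ = 3.01×10⁻²¹ A²
I_n = √(3.01×10⁻²¹) = 5.49×10⁻¹¹ A = 54.9 pA

54.9 pA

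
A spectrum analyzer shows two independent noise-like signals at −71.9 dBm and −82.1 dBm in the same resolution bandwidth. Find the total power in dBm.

Convert to linear, add, convert back:
P₁ = 6.46×10⁻¹¹ W, P₂ = 6.17×10⁻¹² W
P_tot = 7.07×10⁻¹¹ W → 10 log₁₀(P_tot / 10⁻³) = −71.5 dBm

−71.5 dBm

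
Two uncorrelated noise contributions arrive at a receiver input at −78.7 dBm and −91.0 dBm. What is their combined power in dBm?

Convert to linear, add, convert back:
P₁ = 1.35×10⁻¹¹ W, P₂ = 7.94×10⁻¹³ W
P_tot = 1.43×10⁻¹¹ W → 10 log₁₀(P_tot / 10⁻³) = −78.5 dBm

−78.5 dBm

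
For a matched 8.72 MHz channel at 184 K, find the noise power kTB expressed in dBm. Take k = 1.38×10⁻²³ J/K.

−106.5 dBm

P_n = kTB = 1.38×10⁻²³ × 184 × 8.72×10⁶ = 2.21×10⁻¹⁴ W
In dBm: 10 log₁₀(2.21×10⁻¹⁴ / 10⁻³) = −106.5 dBm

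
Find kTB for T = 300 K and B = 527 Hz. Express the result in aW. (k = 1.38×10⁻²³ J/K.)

2.18 aW

P_n = kTB = 1.38×10⁻²³ × 300 × 5.27×10² = 2.18×10⁻¹⁸ W = 2.18 aW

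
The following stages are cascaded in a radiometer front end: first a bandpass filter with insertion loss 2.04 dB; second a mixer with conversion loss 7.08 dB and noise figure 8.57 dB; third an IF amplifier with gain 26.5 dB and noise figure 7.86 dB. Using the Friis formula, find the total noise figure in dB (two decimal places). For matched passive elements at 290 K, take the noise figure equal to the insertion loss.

17.26 dB

Convert to linear (a loss of L dB is a gain of −L dB): F_i = 10^(NF_i/10), G_i = 10^(G_i,dB/10)
  Stage 1: F_1 = 10^(2.04/10) = 1.600, G_1 = 10^(−2.04/10) = 0.6252
  Stage 2: F_2 = 10^(8.57/10) = 7.194, G_2 = 10^(−7.08/10) = 0.1959
  Stage 3: F_3 = 10^(7.86/10) = 6.109, G_3 = 10^(26.5/10) = 446.7
Friis cascade:
  F = 1.600 + (7.194 − 1)/0.6252 + (6.109 − 1)/0.1225 = 53.23
NF = 10 log₁₀(53.23) = 17.26 dB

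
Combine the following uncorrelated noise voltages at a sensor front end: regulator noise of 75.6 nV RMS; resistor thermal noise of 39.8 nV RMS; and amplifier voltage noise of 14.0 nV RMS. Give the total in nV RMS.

Uncorrelated sources add in power (mean-square): V_tot = √(ΣV_i²)
V_tot = √[(7.56×10⁻⁸)² + (3.98×10⁻⁸)² + (1.40×10⁻⁸)²] = 8.66×10⁻⁸ V = 86.6 nV

86.6 nV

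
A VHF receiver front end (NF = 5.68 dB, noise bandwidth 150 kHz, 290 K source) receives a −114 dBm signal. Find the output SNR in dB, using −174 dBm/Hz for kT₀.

2.6 dB

Noise floor: N = −174 + 10 log₁₀(B) + NF
10 log₁₀(1.50×10⁵) = 51.76 dB
N = −174 + 51.76 + 5.68 = −116.56 dBm
SNR = P_sig − N = −114 − (−116.56) = 2.56 dB → 2.6 dB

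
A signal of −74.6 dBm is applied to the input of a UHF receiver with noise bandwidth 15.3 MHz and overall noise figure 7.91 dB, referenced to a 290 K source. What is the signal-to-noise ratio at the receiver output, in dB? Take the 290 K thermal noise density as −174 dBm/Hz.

19.6 dB

Noise floor: N = −174 + 10 log₁₀(B) + NF
10 log₁₀(1.53×10⁷) = 71.85 dB
N = −174 + 71.85 + 7.91 = −94.24 dBm
SNR = P_sig − N = −74.6 − (−94.24) = 19.64 dB → 19.6 dB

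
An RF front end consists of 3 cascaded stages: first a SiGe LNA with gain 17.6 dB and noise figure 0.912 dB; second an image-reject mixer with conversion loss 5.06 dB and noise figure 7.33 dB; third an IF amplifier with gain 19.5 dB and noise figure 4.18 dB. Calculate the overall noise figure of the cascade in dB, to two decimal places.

Convert to linear (a loss of L dB is a gain of −L dB): F_i = 10^(NF_i/10), G_i = 10^(G_i,dB/10)
  Stage 1: F_1 = 10^(0.912/10) = 1.234, G_1 = 10^(17.6/10) = 57.54
  Stage 2: F_2 = 10^(7.33/10) = 5.408, G_2 = 10^(−5.06/10) = 0.3119
  Stage 3: F_3 = 10^(4.18/10) = 2.618, G_3 = 10^(19.5/10) = 89.13
Friis cascade:
  F = 1.234 + (5.408 − 1)/57.54 + (2.618 − 1)/17.95 = 1.400
NF = 10 log₁₀(1.400) = 1.46 dB

1.46 dB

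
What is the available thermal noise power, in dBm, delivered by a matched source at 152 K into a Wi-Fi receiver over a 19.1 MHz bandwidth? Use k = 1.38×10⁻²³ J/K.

P_n = kTB = 1.38×10⁻²³ × 152 × 1.91×10⁷ = 4.01×10⁻¹⁴ W
In dBm: 10 log₁₀(4.01×10⁻¹⁴ / 10⁻³) = −104.0 dBm

−104.0 dBm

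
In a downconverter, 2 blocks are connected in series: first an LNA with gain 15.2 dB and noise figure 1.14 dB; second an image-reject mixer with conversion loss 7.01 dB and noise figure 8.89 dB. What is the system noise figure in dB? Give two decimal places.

1.77 dB

Convert to linear (a loss of L dB is a gain of −L dB): F_i = 10^(NF_i/10), G_i = 10^(G_i,dB/10)
  Stage 1: F_1 = 10^(1.14/10) = 1.300, G_1 = 10^(15.2/10) = 33.11
  Stage 2: F_2 = 10^(8.89/10) = 7.745, G_2 = 10^(−7.01/10) = 0.1991
Friis cascade:
  F = 1.300 + (7.745 − 1)/33.11 = 1.504
NF = 10 log₁₀(1.504) = 1.77 dB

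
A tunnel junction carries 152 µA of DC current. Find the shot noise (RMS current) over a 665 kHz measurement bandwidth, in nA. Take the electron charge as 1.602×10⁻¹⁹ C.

I_n = √(2qI·B)
2qI·B = 2 × 1.602×10⁻¹⁹ × 1.52×10⁻⁴ × 6.65×10⁵ = 3.24×10⁻¹⁷ A²
I_n = √(3.24×10⁻¹⁷) = 5.69×10⁻⁹ A = 5.69 nA

5.69 nA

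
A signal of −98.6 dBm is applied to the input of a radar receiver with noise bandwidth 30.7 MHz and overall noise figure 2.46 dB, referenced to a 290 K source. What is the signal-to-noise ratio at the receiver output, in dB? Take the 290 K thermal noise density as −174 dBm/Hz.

−1.9 dB

Noise floor: N = −174 + 10 log₁₀(B) + NF
10 log₁₀(3.07×10⁷) = 74.87 dB
N = −174 + 74.87 + 2.46 = −96.67 dBm
SNR = P_sig − N = −98.6 − (−96.67) = −1.93 dB → −1.9 dB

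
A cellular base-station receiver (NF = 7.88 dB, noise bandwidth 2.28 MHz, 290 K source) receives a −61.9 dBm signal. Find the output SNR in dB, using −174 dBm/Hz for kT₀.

Noise floor: N = −174 + 10 log₁₀(B) + NF
10 log₁₀(2.28×10⁶) = 63.58 dB
N = −174 + 63.58 + 7.88 = −102.54 dBm
SNR = P_sig − N = −61.9 − (−102.54) = 40.64 dB → 40.6 dB

40.6 dB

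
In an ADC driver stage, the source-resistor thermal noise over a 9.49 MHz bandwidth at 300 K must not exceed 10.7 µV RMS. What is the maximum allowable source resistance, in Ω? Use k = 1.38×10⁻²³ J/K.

Johnson–Nyquist: V_n = √(4kTRB) ⇒ R = V_n² / (4kTB)
4kTB = 4 × 1.38×10⁻²³ × 300 × 9.49×10⁶ = 1.57×10⁻¹³
R = (1.07×10⁻⁵)² / 1.57×10⁻¹³ = 7.29×10² Ω = 729 Ω

729 Ω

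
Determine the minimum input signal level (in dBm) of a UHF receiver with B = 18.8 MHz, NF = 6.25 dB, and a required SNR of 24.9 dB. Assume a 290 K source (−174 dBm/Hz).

Sensitivity = −174 + 10 log₁₀(B) + NF + SNR_min
= −174 + 72.74 + 6.25 + 24.9
= −70.11 dBm → −70.1 dBm

−70.1 dBm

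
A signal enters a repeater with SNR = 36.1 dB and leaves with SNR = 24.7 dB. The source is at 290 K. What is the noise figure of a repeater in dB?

11.4 dB

NF (dB) = SNR_in(dB) − SNR_out(dB) when the source is at T₀
NF = 36.1 − 24.7 = 11.4 dB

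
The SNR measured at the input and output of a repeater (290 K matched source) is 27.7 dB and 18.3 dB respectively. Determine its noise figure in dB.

NF (dB) = SNR_in(dB) − SNR_out(dB) when the source is at T₀
NF = 27.7 − 18.3 = 9.4 dB

9.4 dB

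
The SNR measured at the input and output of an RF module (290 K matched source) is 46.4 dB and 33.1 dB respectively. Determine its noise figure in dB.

NF (dB) = SNR_in(dB) − SNR_out(dB) when the source is at T₀
NF = 46.4 − 33.1 = 13.3 dB

13.3 dB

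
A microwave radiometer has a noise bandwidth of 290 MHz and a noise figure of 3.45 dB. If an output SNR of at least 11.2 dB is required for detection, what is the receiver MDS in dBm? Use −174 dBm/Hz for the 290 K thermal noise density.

−74.7 dBm

Sensitivity = −174 + 10 log₁₀(B) + NF + SNR_min
= −174 + 84.62 + 3.45 + 11.2
= −74.73 dBm → −74.7 dBm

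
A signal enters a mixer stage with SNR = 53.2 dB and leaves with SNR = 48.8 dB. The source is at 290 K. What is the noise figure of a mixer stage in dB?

NF (dB) = SNR_in(dB) − SNR_out(dB) when the source is at T₀
NF = 53.2 − 48.8 = 4.4 dB

4.4 dB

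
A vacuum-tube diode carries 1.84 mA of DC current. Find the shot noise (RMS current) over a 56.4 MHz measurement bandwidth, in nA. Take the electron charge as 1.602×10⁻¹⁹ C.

I_n = √(2qI·B)
2qI·B = 2 × 1.602×10⁻¹⁹ × 1.84×10⁻³ × 5.64×10⁷ = 3.32×10⁻¹⁴ A²
I_n = √(3.32×10⁻¹⁴) = 1.82×10⁻⁷ A = 182 nA

182 nA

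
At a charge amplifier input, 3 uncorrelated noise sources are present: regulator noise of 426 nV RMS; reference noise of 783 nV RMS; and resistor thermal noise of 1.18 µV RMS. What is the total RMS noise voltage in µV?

Uncorrelated sources add in power (mean-square): V_tot = √(ΣV_i²)
V_tot = √[(4.26×10⁻⁷)² + (7.83×10⁻⁷)² + (1.18×10⁻⁶)²] = 1.48×10⁻⁶ V = 1.48 µV

1.48 µV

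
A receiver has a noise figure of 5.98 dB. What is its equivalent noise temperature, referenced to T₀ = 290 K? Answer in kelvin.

859 K

F = 10^(5.98/10) = 3.96278
T_e = (F − 1)·T₀ = (3.96278 − 1) × 290 = 859 K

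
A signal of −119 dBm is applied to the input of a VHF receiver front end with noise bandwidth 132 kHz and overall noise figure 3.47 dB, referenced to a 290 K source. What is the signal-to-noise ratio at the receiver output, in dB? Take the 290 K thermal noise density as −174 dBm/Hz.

Noise floor: N = −174 + 10 log₁₀(B) + NF
10 log₁₀(1.32×10⁵) = 51.21 dB
N = −174 + 51.21 + 3.47 = −119.32 dBm
SNR = P_sig − N = −119 − (−119.32) = 0.32 dB → 0.3 dB

0.3 dB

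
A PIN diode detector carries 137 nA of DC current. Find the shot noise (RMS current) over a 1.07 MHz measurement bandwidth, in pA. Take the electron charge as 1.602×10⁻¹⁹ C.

217 pA

I_n = √(2qI·B)
2qI·B = 2 × 1.602×10⁻¹⁹ × 1.37×10⁻⁷ × 1.07×10⁶ = 4.70×10⁻²⁰ A²
I_n = √(4.70×10⁻²⁰) = 2.17×10⁻¹⁰ A = 217 pA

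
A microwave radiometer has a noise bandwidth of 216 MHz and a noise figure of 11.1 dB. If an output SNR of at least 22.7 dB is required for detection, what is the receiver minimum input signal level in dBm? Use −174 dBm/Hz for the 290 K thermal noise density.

Sensitivity = −174 + 10 log₁₀(B) + NF + SNR_min
= −174 + 83.34 + 11.1 + 22.7
= −56.86 dBm → −56.9 dBm

−56.9 dBm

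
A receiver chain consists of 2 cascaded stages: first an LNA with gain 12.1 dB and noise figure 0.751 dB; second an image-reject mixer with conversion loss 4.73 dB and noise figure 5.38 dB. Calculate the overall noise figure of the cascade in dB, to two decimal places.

Convert to linear (a loss of L dB is a gain of −L dB): F_i = 10^(NF_i/10), G_i = 10^(G_i,dB/10)
  Stage 1: F_1 = 10^(0.751/10) = 1.189, G_1 = 10^(12.1/10) = 16.22
  Stage 2: F_2 = 10^(5.38/10) = 3.451, G_2 = 10^(−4.73/10) = 0.3365
Friis cascade:
  F = 1.189 + (3.451 − 1)/16.22 = 1.340
NF = 10 log₁₀(1.340) = 1.27 dB

1.27 dB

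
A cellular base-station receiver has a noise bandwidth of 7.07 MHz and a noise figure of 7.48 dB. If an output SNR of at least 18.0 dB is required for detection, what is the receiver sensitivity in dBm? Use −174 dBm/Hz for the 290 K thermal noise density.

−80.0 dBm

Sensitivity = −174 + 10 log₁₀(B) + NF + SNR_min
= −174 + 68.49 + 7.48 + 18.0
= −80.03 dBm → −80.0 dBm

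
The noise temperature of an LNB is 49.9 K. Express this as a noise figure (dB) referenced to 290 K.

0.690 dB

F = 1 + T_e/T₀ = 1 + 49.9/290 = 1.17207
NF = 10 log₁₀(1.17207) = 0.690 dB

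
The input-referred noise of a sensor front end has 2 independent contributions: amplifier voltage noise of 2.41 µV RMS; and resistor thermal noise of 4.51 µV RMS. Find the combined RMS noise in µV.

5.11 µV

Uncorrelated sources add in power (mean-square): V_tot = √(ΣV_i²)
V_tot = √[(2.41×10⁻⁶)² + (4.51×10⁻⁶)²] = 5.11×10⁻⁶ V = 5.11 µV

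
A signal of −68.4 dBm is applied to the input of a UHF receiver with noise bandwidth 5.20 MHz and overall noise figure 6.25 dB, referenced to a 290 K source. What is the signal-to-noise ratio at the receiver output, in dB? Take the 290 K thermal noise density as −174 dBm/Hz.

Noise floor: N = −174 + 10 log₁₀(B) + NF
10 log₁₀(5.20×10⁶) = 67.16 dB
N = −174 + 67.16 + 6.25 = −100.59 dBm
SNR = P_sig − N = −68.4 − (−100.59) = 32.19 dB → 32.2 dB

32.2 dB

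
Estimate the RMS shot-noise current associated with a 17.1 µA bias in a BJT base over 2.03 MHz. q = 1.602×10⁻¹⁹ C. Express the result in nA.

3.33 nA

I_n = √(2qI·B)
2qI·B = 2 × 1.602×10⁻¹⁹ × 1.71×10⁻⁵ × 2.03×10⁶ = 1.11×10⁻¹⁷ A²
I_n = √(1.11×10⁻¹⁷) = 3.33×10⁻⁹ A = 3.33 nA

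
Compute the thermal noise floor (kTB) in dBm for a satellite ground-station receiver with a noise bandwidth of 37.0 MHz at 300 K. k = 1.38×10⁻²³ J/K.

P_n = kTB = 1.38×10⁻²³ × 300 × 3.70×10⁷ = 1.53×10⁻¹³ W
In dBm: 10 log₁₀(1.53×10⁻¹³ / 10⁻³) = −98.1 dBm

−98.1 dBm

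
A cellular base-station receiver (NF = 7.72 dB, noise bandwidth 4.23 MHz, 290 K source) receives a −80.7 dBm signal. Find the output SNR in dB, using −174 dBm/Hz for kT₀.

19.3 dB

Noise floor: N = −174 + 10 log₁₀(B) + NF
10 log₁₀(4.23×10⁶) = 66.26 dB
N = −174 + 66.26 + 7.72 = −100.02 dBm
SNR = P_sig − N = −80.7 − (−100.02) = 19.32 dB → 19.3 dB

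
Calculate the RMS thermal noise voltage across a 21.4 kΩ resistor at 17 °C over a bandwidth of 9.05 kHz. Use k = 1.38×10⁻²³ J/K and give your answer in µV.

1.76 µV

T = 17 °C + 273.15 = 290.15 K
V_n = √(4kTRB)
4kTRB = 4 × 1.38×10⁻²³ × 290.15 × 2.14×10⁴ × 9.05×10³ = 3.10×10⁻¹² V²
V_n = √(3.10×10⁻¹²) = 1.76×10⁻⁶ V = 1.76 µV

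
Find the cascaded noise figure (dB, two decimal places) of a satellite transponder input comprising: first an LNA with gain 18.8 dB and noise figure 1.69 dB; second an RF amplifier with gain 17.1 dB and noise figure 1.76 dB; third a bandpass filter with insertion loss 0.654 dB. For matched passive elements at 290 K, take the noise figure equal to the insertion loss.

Convert to linear (a loss of L dB is a gain of −L dB): F_i = 10^(NF_i/10), G_i = 10^(G_i,dB/10)
  Stage 1: F_1 = 10^(1.69/10) = 1.476, G_1 = 10^(18.8/10) = 75.86
  Stage 2: F_2 = 10^(1.76/10) = 1.500, G_2 = 10^(17.1/10) = 51.29
  Stage 3: F_3 = 10^(0.654/10) = 1.163, G_3 = 10^(−0.654/10) = 0.8602
Friis cascade:
  F = 1.476 + (1.500 − 1)/75.86 + (1.163 − 1)/3890 = 1.482
NF = 10 log₁₀(1.482) = 1.71 dB

1.71 dB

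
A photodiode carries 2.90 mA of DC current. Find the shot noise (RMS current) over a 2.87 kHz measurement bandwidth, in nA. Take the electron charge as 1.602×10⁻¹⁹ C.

1.63 nA

I_n = √(2qI·B)
2qI·B = 2 × 1.602×10⁻¹⁹ × 2.90×10⁻³ × 2.87×10³ = 2.67×10⁻¹⁸ A²
I_n = √(2.67×10⁻¹⁸) = 1.63×10⁻⁹ A = 1.63 nA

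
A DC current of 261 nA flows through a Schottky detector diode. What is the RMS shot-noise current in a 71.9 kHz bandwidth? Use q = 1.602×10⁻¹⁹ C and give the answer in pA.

I_n = √(2qI·B)
2qI·B = 2 × 1.602×10⁻¹⁹ × 2.61×10⁻⁷ × 7.19×10⁴ = 6.01×10⁻²¹ A²
I_n = √(6.01×10⁻²¹) = 7.75×10⁻¹¹ A = 77.5 pA

77.5 pA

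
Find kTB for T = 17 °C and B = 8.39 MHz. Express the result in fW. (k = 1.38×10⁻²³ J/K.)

T = 17 °C + 273.15 = 290.15 K
P_n = kTB = 1.38×10⁻²³ × 290.15 × 8.39×10⁶ = 3.36×10⁻¹⁴ W = 33.6 fW

33.6 fW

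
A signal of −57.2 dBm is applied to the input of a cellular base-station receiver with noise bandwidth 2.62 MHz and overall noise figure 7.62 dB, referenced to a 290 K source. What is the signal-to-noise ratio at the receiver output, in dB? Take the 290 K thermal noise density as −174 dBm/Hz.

45.0 dB

Noise floor: N = −174 + 10 log₁₀(B) + NF
10 log₁₀(2.62×10⁶) = 64.18 dB
N = −174 + 64.18 + 7.62 = −102.20 dBm
SNR = P_sig − N = −57.2 − (−102.20) = 45.00 dB → 45.0 dB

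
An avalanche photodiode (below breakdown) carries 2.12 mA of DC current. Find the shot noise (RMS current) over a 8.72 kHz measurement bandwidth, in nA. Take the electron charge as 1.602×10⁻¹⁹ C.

2.43 nA

I_n = √(2qI·B)
2qI·B = 2 × 1.602×10⁻¹⁹ × 2.12×10⁻³ × 8.72×10³ = 5.92×10⁻¹⁸ A²
I_n = √(5.92×10⁻¹⁸) = 2.43×10⁻⁹ A = 2.43 nA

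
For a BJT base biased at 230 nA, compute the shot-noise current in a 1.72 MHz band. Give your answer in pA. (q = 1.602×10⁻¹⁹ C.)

356 pA

I_n = √(2qI·B)
2qI·B = 2 × 1.602×10⁻¹⁹ × 2.30×10⁻⁷ × 1.72×10⁶ = 1.27×10⁻¹⁹ A²
I_n = √(1.27×10⁻¹⁹) = 3.56×10⁻¹⁰ A = 356 pA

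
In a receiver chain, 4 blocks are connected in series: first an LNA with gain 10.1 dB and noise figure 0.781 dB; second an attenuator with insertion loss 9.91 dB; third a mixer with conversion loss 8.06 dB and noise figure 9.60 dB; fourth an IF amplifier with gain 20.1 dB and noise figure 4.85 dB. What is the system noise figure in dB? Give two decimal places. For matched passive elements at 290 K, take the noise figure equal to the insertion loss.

13.50 dB

Convert to linear (a loss of L dB is a gain of −L dB): F_i = 10^(NF_i/10), G_i = 10^(G_i,dB/10)
  Stage 1: F_1 = 10^(0.781/10) = 1.197, G_1 = 10^(10.1/10) = 10.23
  Stage 2: F_2 = 10^(9.91/10) = 9.795, G_2 = 10^(−9.91/10) = 0.1021
  Stage 3: F_3 = 10^(9.60/10) = 9.120, G_3 = 10^(−8.06/10) = 0.1563
  Stage 4: F_4 = 10^(4.85/10) = 3.055, G_4 = 10^(20.1/10) = 102.3
Friis cascade:
  F = 1.197 + (9.795 − 1)/10.23 + (9.120 − 1)/1.045 + (3.055 − 1)/0.1633 = 22.41
NF = 10 log₁₀(22.41) = 13.50 dB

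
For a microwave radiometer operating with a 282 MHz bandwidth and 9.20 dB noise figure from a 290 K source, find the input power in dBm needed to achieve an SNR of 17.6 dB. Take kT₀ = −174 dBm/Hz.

−62.7 dBm

Sensitivity = −174 + 10 log₁₀(B) + NF + SNR_min
= −174 + 84.5 + 9.20 + 17.6
= −62.70 dBm → −62.7 dBm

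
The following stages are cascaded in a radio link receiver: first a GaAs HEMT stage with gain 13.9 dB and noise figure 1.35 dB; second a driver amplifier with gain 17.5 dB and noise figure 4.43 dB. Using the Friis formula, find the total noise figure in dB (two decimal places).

Convert to linear (a loss of L dB is a gain of −L dB): F_i = 10^(NF_i/10), G_i = 10^(G_i,dB/10)
  Stage 1: F_1 = 10^(1.35/10) = 1.365, G_1 = 10^(13.9/10) = 24.55
  Stage 2: F_2 = 10^(4.43/10) = 2.773, G_2 = 10^(17.5/10) = 56.23
Friis cascade:
  F = 1.365 + (2.773 − 1)/24.55 = 1.437
NF = 10 log₁₀(1.437) = 1.57 dB

1.57 dB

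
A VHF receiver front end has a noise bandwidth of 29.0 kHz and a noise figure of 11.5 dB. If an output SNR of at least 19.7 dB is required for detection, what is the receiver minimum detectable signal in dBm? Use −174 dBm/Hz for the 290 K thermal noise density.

−98.2 dBm

Sensitivity = −174 + 10 log₁₀(B) + NF + SNR_min
= −174 + 44.62 + 11.5 + 19.7
= −98.18 dBm → −98.2 dBm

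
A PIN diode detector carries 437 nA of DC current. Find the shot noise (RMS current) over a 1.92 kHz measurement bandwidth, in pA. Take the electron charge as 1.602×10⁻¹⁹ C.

16.4 pA

I_n = √(2qI·B)
2qI·B = 2 × 1.602×10⁻¹⁹ × 4.37×10⁻⁷ × 1.92×10³ = 2.69×10⁻²² A²
I_n = √(2.69×10⁻²²) = 1.64×10⁻¹¹ A = 16.4 pA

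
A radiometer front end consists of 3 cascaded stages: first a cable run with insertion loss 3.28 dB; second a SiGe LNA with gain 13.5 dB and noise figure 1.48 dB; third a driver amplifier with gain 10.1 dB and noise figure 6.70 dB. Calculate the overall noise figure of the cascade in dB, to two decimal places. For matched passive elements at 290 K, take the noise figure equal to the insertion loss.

5.24 dB

Convert to linear (a loss of L dB is a gain of −L dB): F_i = 10^(NF_i/10), G_i = 10^(G_i,dB/10)
  Stage 1: F_1 = 10^(3.28/10) = 2.128, G_1 = 10^(−3.28/10) = 0.4699
  Stage 2: F_2 = 10^(1.48/10) = 1.406, G_2 = 10^(13.5/10) = 22.39
  Stage 3: F_3 = 10^(6.70/10) = 4.677, G_3 = 10^(10.1/10) = 10.23
Friis cascade:
  F = 2.128 + (1.406 − 1)/0.4699 + (4.677 − 1)/10.52 = 3.342
NF = 10 log₁₀(3.342) = 5.24 dB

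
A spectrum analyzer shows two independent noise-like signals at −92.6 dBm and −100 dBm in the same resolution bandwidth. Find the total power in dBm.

Convert to linear, add, convert back:
P₁ = 5.50×10⁻¹³ W, P₂ = 1.00×10⁻¹³ W
P_tot = 6.50×10⁻¹³ W → 10 log₁₀(P_tot / 10⁻³) = −91.9 dBm

−91.9 dBm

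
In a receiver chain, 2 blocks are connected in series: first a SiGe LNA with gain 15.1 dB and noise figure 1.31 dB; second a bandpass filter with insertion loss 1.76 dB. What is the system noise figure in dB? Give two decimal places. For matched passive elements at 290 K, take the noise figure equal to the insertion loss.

1.36 dB

Convert to linear (a loss of L dB is a gain of −L dB): F_i = 10^(NF_i/10), G_i = 10^(G_i,dB/10)
  Stage 1: F_1 = 10^(1.31/10) = 1.352, G_1 = 10^(15.1/10) = 32.36
  Stage 2: F_2 = 10^(1.76/10) = 1.500, G_2 = 10^(−1.76/10) = 0.6668
Friis cascade:
  F = 1.352 + (1.500 − 1)/32.36 = 1.368
NF = 10 log₁₀(1.368) = 1.36 dB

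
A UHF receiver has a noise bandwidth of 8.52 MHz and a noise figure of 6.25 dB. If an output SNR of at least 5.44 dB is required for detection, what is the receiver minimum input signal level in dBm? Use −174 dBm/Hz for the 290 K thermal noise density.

Sensitivity = −174 + 10 log₁₀(B) + NF + SNR_min
= −174 + 69.3 + 6.25 + 5.44
= −93.01 dBm → −93.0 dBm

−93.0 dBm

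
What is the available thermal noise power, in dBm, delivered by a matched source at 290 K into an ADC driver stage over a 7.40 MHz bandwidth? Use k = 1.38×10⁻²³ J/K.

−105.3 dBm

P_n = kTB = 1.38×10⁻²³ × 290 × 7.40×10⁶ = 2.96×10⁻¹⁴ W
In dBm: 10 log₁₀(2.96×10⁻¹⁴ / 10⁻³) = −105.3 dBm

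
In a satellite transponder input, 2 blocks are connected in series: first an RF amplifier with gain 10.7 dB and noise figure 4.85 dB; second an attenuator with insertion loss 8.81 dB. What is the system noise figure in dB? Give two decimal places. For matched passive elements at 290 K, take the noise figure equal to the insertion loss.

Convert to linear (a loss of L dB is a gain of −L dB): F_i = 10^(NF_i/10), G_i = 10^(G_i,dB/10)
  Stage 1: F_1 = 10^(4.85/10) = 3.055, G_1 = 10^(10.7/10) = 11.75
  Stage 2: F_2 = 10^(8.81/10) = 7.603, G_2 = 10^(−8.81/10) = 0.1315
Friis cascade:
  F = 3.055 + (7.603 − 1)/11.75 = 3.617
NF = 10 log₁₀(3.617) = 5.58 dB

5.58 dB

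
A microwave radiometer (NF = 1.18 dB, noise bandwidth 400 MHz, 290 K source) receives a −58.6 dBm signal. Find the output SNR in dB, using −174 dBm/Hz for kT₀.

28.2 dB

Noise floor: N = −174 + 10 log₁₀(B) + NF
10 log₁₀(4.00×10⁸) = 86.02 dB
N = −174 + 86.02 + 1.18 = −86.80 dBm
SNR = P_sig − N = −58.6 − (−86.80) = 28.20 dB → 28.2 dB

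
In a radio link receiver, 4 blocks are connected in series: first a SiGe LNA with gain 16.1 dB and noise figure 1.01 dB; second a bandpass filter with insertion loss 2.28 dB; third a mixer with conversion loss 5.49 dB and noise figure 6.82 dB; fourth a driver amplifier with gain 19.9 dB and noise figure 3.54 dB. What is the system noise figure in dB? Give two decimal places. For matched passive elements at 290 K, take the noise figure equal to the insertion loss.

2.10 dB

Convert to linear (a loss of L dB is a gain of −L dB): F_i = 10^(NF_i/10), G_i = 10^(G_i,dB/10)
  Stage 1: F_1 = 10^(1.01/10) = 1.262, G_1 = 10^(16.1/10) = 40.74
  Stage 2: F_2 = 10^(2.28/10) = 1.690, G_2 = 10^(−2.28/10) = 0.5916
  Stage 3: F_3 = 10^(6.82/10) = 4.808, G_3 = 10^(−5.49/10) = 0.2825
  Stage 4: F_4 = 10^(3.54/10) = 2.259, G_4 = 10^(19.9/10) = 97.72
Friis cascade:
  F = 1.262 + (1.690 − 1)/40.74 + (4.808 − 1)/24.10 + (2.259 − 1)/6.808 = 1.622
NF = 10 log₁₀(1.622) = 2.10 dB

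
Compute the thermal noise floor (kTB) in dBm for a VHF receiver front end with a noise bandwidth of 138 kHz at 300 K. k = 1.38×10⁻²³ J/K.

−122.4 dBm

P_n = kTB = 1.38×10⁻²³ × 300 × 1.38×10⁵ = 5.71×10⁻¹⁶ W
In dBm: 10 log₁₀(5.71×10⁻¹⁶ / 10⁻³) = −122.4 dBm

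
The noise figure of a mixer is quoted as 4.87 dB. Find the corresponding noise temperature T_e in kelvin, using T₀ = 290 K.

F = 10^(4.87/10) = 3.06902
T_e = (F − 1)·T₀ = (3.06902 − 1) × 290 = 600 K

600 K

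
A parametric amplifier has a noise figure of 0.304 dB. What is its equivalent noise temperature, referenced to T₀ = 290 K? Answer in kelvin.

21.0 K

F = 10^(0.304/10) = 1.07251
T_e = (F − 1)·T₀ = (1.07251 − 1) × 290 = 21.0 K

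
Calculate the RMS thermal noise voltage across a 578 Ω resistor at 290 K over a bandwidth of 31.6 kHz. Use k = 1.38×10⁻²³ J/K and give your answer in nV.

541 nV

V_n = √(4kTRB)
4kTRB = 4 × 1.38×10⁻²³ × 290 × 5.78×10² × 3.16×10⁴ = 2.92×10⁻¹³ V²
V_n = √(2.92×10⁻¹³) = 5.41×10⁻⁷ V = 541 nV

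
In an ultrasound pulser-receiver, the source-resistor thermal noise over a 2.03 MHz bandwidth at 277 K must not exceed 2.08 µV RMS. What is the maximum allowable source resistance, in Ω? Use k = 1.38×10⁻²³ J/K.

139 Ω

Johnson–Nyquist: V_n = √(4kTRB) ⇒ R = V_n² / (4kTB)
4kTB = 4 × 1.38×10⁻²³ × 277 × 2.03×10⁶ = 3.10×10⁻¹⁴
R = (2.08×10⁻⁶)² / 3.10×10⁻¹⁴ = 1.39×10² Ω = 139 Ω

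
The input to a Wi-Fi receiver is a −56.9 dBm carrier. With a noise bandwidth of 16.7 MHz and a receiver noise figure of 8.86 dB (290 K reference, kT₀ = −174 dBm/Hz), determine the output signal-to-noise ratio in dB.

36.0 dB

Noise floor: N = −174 + 10 log₁₀(B) + NF
10 log₁₀(1.67×10⁷) = 72.23 dB
N = −174 + 72.23 + 8.86 = −92.91 dBm
SNR = P_sig − N = −56.9 − (−92.91) = 36.01 dB → 36.0 dB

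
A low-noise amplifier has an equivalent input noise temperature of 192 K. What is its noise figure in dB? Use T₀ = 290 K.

2.21 dB

F = 1 + T_e/T₀ = 1 + 192/290 = 1.66207
NF = 10 log₁₀(1.66207) = 2.21 dB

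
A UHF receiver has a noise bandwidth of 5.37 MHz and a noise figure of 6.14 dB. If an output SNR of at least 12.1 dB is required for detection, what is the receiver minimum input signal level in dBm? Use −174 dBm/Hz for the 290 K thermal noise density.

−88.5 dBm

Sensitivity = −174 + 10 log₁₀(B) + NF + SNR_min
= −174 + 67.3 + 6.14 + 12.1
= −88.46 dBm → −88.5 dBm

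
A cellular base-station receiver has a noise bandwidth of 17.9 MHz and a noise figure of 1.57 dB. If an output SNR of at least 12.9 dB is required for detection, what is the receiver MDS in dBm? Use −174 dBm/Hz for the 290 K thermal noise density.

Sensitivity = −174 + 10 log₁₀(B) + NF + SNR_min
= −174 + 72.53 + 1.57 + 12.9
= −87.00 dBm → −87.0 dBm

−87.0 dBm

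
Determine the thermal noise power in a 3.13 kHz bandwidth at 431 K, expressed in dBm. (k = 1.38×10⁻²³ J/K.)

P_n = kTB = 1.38×10⁻²³ × 431 × 3.13×10³ = 1.86×10⁻¹⁷ W
In dBm: 10 log₁₀(1.86×10⁻¹⁷ / 10⁻³) = −137.3 dBm

−137.3 dBm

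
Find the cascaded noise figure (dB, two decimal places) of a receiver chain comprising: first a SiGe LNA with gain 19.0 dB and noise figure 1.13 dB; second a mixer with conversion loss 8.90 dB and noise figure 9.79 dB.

1.48 dB

Convert to linear (a loss of L dB is a gain of −L dB): F_i = 10^(NF_i/10), G_i = 10^(G_i,dB/10)
  Stage 1: F_1 = 10^(1.13/10) = 1.297, G_1 = 10^(19.0/10) = 79.43
  Stage 2: F_2 = 10^(9.79/10) = 9.528, G_2 = 10^(−8.90/10) = 0.1288
Friis cascade:
  F = 1.297 + (9.528 − 1)/79.43 = 1.405
NF = 10 log₁₀(1.405) = 1.48 dB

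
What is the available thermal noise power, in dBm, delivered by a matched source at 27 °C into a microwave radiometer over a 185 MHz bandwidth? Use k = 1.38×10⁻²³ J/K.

−91.2 dBm

T = 27 °C + 273.15 = 300.15 K
P_n = kTB = 1.38×10⁻²³ × 300.15 × 1.85×10⁸ = 7.66×10⁻¹³ W
In dBm: 10 log₁₀(7.66×10⁻¹³ / 10⁻³) = −91.2 dBm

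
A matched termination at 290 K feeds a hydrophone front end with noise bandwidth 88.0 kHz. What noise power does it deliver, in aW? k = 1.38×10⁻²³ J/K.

P_n = kTB = 1.38×10⁻²³ × 290 × 8.80×10⁴ = 3.52×10⁻¹⁶ W = 352 aW

352 aW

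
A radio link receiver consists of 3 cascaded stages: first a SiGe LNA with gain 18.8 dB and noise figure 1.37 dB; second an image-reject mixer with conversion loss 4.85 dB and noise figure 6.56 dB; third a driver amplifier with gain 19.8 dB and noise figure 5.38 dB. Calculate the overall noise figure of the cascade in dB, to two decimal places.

1.81 dB

Convert to linear (a loss of L dB is a gain of −L dB): F_i = 10^(NF_i/10), G_i = 10^(G_i,dB/10)
  Stage 1: F_1 = 10^(1.37/10) = 1.371, G_1 = 10^(18.8/10) = 75.86
  Stage 2: F_2 = 10^(6.56/10) = 4.529, G_2 = 10^(−4.85/10) = 0.3273
  Stage 3: F_3 = 10^(5.38/10) = 3.451, G_3 = 10^(19.8/10) = 95.50
Friis cascade:
  F = 1.371 + (4.529 − 1)/75.86 + (3.451 − 1)/24.83 = 1.516
NF = 10 log₁₀(1.516) = 1.81 dB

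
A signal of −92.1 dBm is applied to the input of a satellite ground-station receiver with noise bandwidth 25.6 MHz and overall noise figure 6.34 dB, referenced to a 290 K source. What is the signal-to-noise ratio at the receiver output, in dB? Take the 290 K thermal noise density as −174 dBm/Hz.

Noise floor: N = −174 + 10 log₁₀(B) + NF
10 log₁₀(2.56×10⁷) = 74.08 dB
N = −174 + 74.08 + 6.34 = −93.58 dBm
SNR = P_sig − N = −92.1 − (−93.58) = 1.48 dB → 1.5 dB

1.5 dB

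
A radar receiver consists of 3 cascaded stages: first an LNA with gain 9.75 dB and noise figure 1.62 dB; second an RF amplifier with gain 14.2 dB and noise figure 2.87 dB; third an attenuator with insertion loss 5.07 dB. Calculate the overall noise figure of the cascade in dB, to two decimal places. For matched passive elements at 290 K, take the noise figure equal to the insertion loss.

Convert to linear (a loss of L dB is a gain of −L dB): F_i = 10^(NF_i/10), G_i = 10^(G_i,dB/10)
  Stage 1: F_1 = 10^(1.62/10) = 1.452, G_1 = 10^(9.75/10) = 9.441
  Stage 2: F_2 = 10^(2.87/10) = 1.936, G_2 = 10^(14.2/10) = 26.30
  Stage 3: F_3 = 10^(5.07/10) = 3.214, G_3 = 10^(−5.07/10) = 0.3112
Friis cascade:
  F = 1.452 + (1.936 − 1)/9.441 + (3.214 − 1)/248.3 = 1.560
NF = 10 log₁₀(1.560) = 1.93 dB

1.93 dB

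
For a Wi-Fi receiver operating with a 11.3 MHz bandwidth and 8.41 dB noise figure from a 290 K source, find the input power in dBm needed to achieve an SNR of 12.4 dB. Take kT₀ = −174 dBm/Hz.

Sensitivity = −174 + 10 log₁₀(B) + NF + SNR_min
= −174 + 70.53 + 8.41 + 12.4
= −82.66 dBm → −82.7 dBm

−82.7 dBm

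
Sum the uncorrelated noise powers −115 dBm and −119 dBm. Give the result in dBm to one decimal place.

−113.5 dBm

Convert to linear, add, convert back:
P₁ = 3.16×10⁻¹⁵ W, P₂ = 1.26×10⁻¹⁵ W
P_tot = 4.42×10⁻¹⁵ W → 10 log₁₀(P_tot / 10⁻³) = −113.5 dBm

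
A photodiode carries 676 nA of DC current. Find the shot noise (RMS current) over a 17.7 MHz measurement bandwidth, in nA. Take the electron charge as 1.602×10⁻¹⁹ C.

1.96 nA

I_n = √(2qI·B)
2qI·B = 2 × 1.602×10⁻¹⁹ × 6.76×10⁻⁷ × 1.77×10⁷ = 3.83×10⁻¹⁸ A²
I_n = √(3.83×10⁻¹⁸) = 1.96×10⁻⁹ A = 1.96 nA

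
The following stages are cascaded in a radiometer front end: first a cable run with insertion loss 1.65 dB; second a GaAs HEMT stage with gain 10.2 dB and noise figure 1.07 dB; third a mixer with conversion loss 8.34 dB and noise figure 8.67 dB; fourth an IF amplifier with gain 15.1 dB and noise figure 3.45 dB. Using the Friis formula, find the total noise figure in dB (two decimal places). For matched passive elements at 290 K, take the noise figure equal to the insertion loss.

5.93 dB

Convert to linear (a loss of L dB is a gain of −L dB): F_i = 10^(NF_i/10), G_i = 10^(G_i,dB/10)
  Stage 1: F_1 = 10^(1.65/10) = 1.462, G_1 = 10^(−1.65/10) = 0.6839
  Stage 2: F_2 = 10^(1.07/10) = 1.279, G_2 = 10^(10.2/10) = 10.47
  Stage 3: F_3 = 10^(8.67/10) = 7.362, G_3 = 10^(−8.34/10) = 0.1466
  Stage 4: F_4 = 10^(3.45/10) = 2.213, G_4 = 10^(15.1/10) = 32.36
Friis cascade:
  F = 1.462 + (1.279 − 1)/0.6839 + (7.362 − 1)/7.161 + (2.213 − 1)/1.050 = 3.915
NF = 10 log₁₀(3.915) = 5.93 dB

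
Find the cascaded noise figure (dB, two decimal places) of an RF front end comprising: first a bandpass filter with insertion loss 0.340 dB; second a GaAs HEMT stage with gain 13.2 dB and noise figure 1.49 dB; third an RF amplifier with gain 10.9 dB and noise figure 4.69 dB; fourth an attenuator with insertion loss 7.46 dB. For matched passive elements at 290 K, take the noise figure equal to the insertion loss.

Convert to linear (a loss of L dB is a gain of −L dB): F_i = 10^(NF_i/10), G_i = 10^(G_i,dB/10)
  Stage 1: F_1 = 10^(0.340/10) = 1.081, G_1 = 10^(−0.340/10) = 0.9247
  Stage 2: F_2 = 10^(1.49/10) = 1.409, G_2 = 10^(13.2/10) = 20.89
  Stage 3: F_3 = 10^(4.69/10) = 2.944, G_3 = 10^(10.9/10) = 12.30
  Stage 4: F_4 = 10^(7.46/10) = 5.572, G_4 = 10^(−7.46/10) = 0.1795
Friis cascade:
  F = 1.081 + (1.409 − 1)/0.9247 + (2.944 − 1)/19.32 + (5.572 − 1)/237.7 = 1.644
NF = 10 log₁₀(1.644) = 2.16 dB

2.16 dB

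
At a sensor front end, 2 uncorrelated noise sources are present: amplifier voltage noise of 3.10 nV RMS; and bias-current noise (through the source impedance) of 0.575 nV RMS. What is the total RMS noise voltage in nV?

3.15 nV

Uncorrelated sources add in power (mean-square): V_tot = √(ΣV_i²)
V_tot = √[(3.10×10⁻⁹)² + (5.75×10⁻¹⁰)²] = 3.15×10⁻⁹ V = 3.15 nV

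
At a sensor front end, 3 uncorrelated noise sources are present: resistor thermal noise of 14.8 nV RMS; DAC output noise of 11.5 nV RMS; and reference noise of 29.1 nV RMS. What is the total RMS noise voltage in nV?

Uncorrelated sources add in power (mean-square): V_tot = √(ΣV_i²)
V_tot = √[(1.48×10⁻⁸)² + (1.15×10⁻⁸)² + (2.91×10⁻⁸)²] = 3.46×10⁻⁸ V = 34.6 nV

34.6 nV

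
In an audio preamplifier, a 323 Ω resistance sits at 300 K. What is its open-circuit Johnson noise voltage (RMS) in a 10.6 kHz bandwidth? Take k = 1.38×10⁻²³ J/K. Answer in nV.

V_n = √(4kTRB)
4kTRB = 4 × 1.38×10⁻²³ × 300 × 3.23×10² × 1.06×10⁴ = 5.67×10⁻¹⁴ V²
V_n = √(5.67×10⁻¹⁴) = 2.38×10⁻⁷ V = 238 nV

238 nV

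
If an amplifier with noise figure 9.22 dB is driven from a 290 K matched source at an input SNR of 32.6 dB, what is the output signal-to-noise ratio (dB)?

23.38 dB

By definition F = SNR_in/SNR_out, so in dB: SNR_out = SNR_in − NF
SNR_out = 32.6 − 9.22 = 23.38 dB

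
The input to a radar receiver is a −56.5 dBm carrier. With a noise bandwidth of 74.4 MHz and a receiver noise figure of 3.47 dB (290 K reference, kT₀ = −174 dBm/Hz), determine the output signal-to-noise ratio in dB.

35.3 dB

Noise floor: N = −174 + 10 log₁₀(B) + NF
10 log₁₀(7.44×10⁷) = 78.72 dB
N = −174 + 78.72 + 3.47 = −91.81 dBm
SNR = P_sig − N = −56.5 − (−91.81) = 35.31 dB → 35.3 dB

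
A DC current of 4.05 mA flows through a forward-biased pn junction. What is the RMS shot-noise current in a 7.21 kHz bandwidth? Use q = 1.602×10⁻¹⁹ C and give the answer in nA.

3.06 nA

I_n = √(2qI·B)
2qI·B = 2 × 1.602×10⁻¹⁹ × 4.05×10⁻³ × 7.21×10³ = 9.36×10⁻¹⁸ A²
I_n = √(9.36×10⁻¹⁸) = 3.06×10⁻⁹ A = 3.06 nA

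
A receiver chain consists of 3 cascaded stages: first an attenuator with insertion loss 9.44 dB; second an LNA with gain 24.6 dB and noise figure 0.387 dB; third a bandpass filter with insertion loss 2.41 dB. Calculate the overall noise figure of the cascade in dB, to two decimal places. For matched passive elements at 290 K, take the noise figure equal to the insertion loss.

Convert to linear (a loss of L dB is a gain of −L dB): F_i = 10^(NF_i/10), G_i = 10^(G_i,dB/10)
  Stage 1: F_1 = 10^(9.44/10) = 8.790, G_1 = 10^(−9.44/10) = 0.1138
  Stage 2: F_2 = 10^(0.387/10) = 1.093, G_2 = 10^(24.6/10) = 288.4
  Stage 3: F_3 = 10^(2.41/10) = 1.742, G_3 = 10^(−2.41/10) = 0.5741
Friis cascade:
  F = 8.790 + (1.093 − 1)/0.1138 + (1.742 − 1)/32.81 = 9.632
NF = 10 log₁₀(9.632) = 9.84 dB

9.84 dB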